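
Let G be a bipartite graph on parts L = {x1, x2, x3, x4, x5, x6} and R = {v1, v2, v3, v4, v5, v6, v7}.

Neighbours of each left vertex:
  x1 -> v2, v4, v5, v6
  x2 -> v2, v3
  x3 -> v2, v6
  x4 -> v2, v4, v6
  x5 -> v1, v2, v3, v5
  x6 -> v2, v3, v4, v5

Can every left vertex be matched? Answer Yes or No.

Yes

A valid assignment of size 6: x1→v5, x2→v3, x3→v6, x4→v4, x5→v1, x6→v2.
Every left vertex is matched, so this matching saturates all of them.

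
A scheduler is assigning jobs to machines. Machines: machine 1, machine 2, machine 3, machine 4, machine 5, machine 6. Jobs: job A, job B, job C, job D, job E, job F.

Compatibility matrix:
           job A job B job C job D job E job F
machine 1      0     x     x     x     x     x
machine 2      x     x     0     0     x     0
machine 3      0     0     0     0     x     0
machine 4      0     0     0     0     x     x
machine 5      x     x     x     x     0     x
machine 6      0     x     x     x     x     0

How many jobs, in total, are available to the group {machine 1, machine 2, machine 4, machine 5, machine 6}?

6

The union of neighbours of {machine 1, machine 2, machine 4, machine 5, machine 6} is {job A, job B, job C, job D, job E, job F}, which has 6 elements.
Since |N(S)| = 6 ≥ |S| = 5, Hall's condition holds for this subset.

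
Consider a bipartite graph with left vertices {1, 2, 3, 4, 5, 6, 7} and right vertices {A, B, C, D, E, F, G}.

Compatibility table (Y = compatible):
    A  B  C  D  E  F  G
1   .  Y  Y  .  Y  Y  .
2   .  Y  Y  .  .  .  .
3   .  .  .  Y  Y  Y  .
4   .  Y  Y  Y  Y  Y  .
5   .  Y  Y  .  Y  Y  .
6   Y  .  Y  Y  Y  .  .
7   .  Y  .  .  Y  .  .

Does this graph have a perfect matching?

The set {1, 2, 3, 4, 5, 7} has only 5 neighbours ({B, C, D, E, F}), so by Hall's theorem at most 6 of the 7 left vertices can be matched.
Hence no matching covers every left vertex.

No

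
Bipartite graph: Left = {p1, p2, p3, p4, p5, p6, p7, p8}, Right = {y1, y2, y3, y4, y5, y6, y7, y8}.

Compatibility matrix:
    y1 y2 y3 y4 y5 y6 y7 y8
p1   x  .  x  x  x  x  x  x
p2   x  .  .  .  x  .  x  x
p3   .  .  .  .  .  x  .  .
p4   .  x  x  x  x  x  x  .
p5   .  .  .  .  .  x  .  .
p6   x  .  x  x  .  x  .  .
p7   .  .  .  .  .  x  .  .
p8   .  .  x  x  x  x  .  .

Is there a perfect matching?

The set {p3, p5, p7} has only 1 neighbour ({y6}), so by Hall's theorem at most 6 of the 8 left vertices can be matched.
Hence no matching covers every left vertex.

No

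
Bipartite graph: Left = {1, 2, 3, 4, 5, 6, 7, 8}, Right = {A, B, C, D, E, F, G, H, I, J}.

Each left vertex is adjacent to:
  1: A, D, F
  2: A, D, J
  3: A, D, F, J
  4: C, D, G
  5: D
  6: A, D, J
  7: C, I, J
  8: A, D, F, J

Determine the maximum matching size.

6

For example, pair 1–A, 2–J, 3–F, 4–G, 5–D, 7–C.
The set {1, 2, 3, 5, 6, 8} has only 4 neighbours ({A, D, F, J}), so by Hall's theorem at most 6 of the 8 left vertices can be matched.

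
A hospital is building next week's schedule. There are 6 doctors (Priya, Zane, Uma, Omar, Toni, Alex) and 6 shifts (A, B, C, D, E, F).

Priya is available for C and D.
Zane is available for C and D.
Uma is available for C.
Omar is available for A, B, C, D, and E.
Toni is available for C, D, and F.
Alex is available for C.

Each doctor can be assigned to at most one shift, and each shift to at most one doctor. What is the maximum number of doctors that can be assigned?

4

For example, pair Priya-D, Zane-C, Omar-A, Toni-F.
The set {Priya, Zane, Uma, Alex} has only 2 neighbours ({C, D}), so by Hall's theorem at most 4 of the 6 doctors can be matched.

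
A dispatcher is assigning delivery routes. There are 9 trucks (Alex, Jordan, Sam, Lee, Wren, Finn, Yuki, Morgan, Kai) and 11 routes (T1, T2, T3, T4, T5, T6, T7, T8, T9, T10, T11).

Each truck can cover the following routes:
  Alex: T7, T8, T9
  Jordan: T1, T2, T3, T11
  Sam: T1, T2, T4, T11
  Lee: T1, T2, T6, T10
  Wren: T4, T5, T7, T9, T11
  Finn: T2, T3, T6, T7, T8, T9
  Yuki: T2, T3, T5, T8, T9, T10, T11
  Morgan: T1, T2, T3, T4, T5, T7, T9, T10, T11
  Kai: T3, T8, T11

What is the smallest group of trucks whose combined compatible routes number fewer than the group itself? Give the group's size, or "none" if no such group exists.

A matching saturating every truck exists, for instance Alex→T9, Jordan→T1, Sam→T2, Lee→T10, Wren→T4, Finn→T3, Yuki→T5, Morgan→T7, Kai→T11.
By Hall's marriage theorem, this means |N(S)| ≥ |S| for every subset S, so no violating subset exists.

none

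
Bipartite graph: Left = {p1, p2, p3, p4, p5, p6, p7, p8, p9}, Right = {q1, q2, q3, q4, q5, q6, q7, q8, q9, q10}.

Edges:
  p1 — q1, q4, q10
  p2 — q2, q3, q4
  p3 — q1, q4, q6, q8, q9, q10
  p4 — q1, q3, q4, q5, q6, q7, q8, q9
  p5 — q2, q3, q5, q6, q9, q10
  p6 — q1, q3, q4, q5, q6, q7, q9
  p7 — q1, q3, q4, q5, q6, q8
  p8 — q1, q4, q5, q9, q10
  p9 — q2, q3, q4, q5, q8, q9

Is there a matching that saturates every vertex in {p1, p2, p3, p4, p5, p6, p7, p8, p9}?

Yes

For example, pair p1–q10, p2–q2, p3–q8, p4–q1, p5–q3, p6–q7, p7–q6, p8–q4, p9–q9.
All 9 left vertices are covered.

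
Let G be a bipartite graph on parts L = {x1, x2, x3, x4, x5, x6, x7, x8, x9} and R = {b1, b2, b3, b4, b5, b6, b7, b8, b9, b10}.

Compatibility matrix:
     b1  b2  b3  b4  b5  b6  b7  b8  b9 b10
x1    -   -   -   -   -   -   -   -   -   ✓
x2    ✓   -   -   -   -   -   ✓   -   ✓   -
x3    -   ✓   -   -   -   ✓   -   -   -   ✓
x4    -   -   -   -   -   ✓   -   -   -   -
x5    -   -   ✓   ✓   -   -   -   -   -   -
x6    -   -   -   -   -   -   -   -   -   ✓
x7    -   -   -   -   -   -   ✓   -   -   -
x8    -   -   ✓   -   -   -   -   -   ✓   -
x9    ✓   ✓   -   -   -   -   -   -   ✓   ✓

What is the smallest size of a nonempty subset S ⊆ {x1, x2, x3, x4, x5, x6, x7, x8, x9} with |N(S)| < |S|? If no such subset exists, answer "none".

2

Take S = {x1, x6}. Its neighbourhood is {b10}, so |N(S)| = 1 < |S| = 2.
No single vertex violates Hall's condition since each has at least one neighbour, so 2 is the minimum.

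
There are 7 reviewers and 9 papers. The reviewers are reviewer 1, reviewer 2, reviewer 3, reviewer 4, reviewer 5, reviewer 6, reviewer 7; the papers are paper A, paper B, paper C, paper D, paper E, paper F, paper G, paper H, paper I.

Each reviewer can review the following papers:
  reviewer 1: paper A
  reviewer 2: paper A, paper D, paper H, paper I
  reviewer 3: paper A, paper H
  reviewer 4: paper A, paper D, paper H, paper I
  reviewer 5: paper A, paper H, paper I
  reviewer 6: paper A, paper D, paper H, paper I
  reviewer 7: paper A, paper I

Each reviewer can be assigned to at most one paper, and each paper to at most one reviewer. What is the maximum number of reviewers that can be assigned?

For example, pair reviewer 1-paper A, reviewer 2-paper D, reviewer 3-paper H, reviewer 4-paper I.
The set {reviewer 1, reviewer 2, reviewer 3, reviewer 4, reviewer 5, reviewer 6, reviewer 7} has only 4 neighbours ({paper A, paper D, paper H, paper I}), so by Hall's theorem at most 4 of the 7 reviewers can be matched.

4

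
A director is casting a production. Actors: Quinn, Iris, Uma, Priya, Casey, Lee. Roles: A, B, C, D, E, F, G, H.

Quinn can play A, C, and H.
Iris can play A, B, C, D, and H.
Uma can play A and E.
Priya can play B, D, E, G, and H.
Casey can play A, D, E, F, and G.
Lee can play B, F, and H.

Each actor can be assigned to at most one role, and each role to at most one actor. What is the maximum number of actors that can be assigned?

6

For example, pair Quinn-C, Iris-H, Uma-A, Priya-E, Casey-G, Lee-B.
All 6 actors are matched, so no larger matching exists.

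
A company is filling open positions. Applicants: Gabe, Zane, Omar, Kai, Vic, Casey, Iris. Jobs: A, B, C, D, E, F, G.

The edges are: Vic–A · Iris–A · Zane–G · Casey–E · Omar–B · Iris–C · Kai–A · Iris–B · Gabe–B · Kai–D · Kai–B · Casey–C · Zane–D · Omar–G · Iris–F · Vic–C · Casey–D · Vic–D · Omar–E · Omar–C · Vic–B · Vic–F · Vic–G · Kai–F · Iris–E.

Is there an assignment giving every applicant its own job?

Yes

A valid assignment of size 7: Gabe→B, Zane→D, Omar→C, Kai→F, Vic→G, Casey→E, Iris→A.
Every applicant is matched, so this is a perfect matching.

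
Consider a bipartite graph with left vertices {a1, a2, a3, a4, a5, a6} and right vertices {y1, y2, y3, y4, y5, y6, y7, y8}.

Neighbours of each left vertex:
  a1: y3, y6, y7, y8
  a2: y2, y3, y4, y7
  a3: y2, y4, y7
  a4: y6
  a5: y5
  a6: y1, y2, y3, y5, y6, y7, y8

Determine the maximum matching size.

6

One maximum matching: a1-y8, a2-y3, a3-y2, a4-y6, a5-y5, a6-y7.
All 6 left vertices are matched, so no larger matching exists.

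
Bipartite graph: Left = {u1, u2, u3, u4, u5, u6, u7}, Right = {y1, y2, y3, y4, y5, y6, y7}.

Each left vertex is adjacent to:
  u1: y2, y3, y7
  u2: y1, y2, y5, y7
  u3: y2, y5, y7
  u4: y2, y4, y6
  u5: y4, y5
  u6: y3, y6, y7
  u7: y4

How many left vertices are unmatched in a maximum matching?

For example, pair u1-y2, u2-y1, u3-y7, u4-y6, u5-y5, u6-y3, u7-y4.
This saturates every left vertex, so 7 is the maximum.
That matches 7 of the 7, leaving 0 unmatched; no matching can do better.

0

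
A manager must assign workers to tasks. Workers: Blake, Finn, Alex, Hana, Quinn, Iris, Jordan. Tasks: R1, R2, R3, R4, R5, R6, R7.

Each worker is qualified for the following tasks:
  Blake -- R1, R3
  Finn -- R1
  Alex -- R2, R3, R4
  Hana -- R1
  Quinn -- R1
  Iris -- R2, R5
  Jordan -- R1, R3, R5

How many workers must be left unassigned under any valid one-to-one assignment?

2

One maximum matching: Blake→R3, Finn→R1, Alex→R4, Iris→R2, Jordan→R5.
The set {Finn, Hana, Quinn} has only 1 neighbour ({R1}), so by Hall's theorem at most 5 of the 7 workers can be matched.
That matches 5 of the 7, leaving 2 unmatched; no matching can do better.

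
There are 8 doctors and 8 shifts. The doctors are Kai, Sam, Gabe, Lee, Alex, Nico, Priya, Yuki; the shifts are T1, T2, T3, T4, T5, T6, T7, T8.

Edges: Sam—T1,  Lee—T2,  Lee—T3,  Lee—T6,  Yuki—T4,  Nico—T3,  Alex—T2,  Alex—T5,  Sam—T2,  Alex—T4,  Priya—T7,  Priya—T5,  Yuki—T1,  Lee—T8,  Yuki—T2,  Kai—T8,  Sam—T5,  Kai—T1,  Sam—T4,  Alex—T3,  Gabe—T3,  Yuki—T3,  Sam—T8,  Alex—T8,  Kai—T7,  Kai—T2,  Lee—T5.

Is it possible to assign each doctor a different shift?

No

The set {Gabe, Nico} has only 1 neighbour ({T3}), so by Hall's theorem at most 7 of the 8 doctors can be matched.
Hence no matching covers every doctor.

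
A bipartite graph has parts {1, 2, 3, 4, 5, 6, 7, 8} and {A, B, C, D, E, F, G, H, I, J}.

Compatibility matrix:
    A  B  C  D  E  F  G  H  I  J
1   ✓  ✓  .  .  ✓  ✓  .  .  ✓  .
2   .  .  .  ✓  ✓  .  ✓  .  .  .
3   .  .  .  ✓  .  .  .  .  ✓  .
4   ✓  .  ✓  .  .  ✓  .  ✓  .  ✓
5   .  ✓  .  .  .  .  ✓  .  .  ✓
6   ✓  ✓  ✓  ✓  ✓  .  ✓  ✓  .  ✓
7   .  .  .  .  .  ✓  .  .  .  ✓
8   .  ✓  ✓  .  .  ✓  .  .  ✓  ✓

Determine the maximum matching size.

8

A valid assignment of size 8: 1–E, 2–D, 3–I, 4–A, 5–B, 6–G, 7–F, 8–J.
This saturates every left vertex, so 8 is the maximum.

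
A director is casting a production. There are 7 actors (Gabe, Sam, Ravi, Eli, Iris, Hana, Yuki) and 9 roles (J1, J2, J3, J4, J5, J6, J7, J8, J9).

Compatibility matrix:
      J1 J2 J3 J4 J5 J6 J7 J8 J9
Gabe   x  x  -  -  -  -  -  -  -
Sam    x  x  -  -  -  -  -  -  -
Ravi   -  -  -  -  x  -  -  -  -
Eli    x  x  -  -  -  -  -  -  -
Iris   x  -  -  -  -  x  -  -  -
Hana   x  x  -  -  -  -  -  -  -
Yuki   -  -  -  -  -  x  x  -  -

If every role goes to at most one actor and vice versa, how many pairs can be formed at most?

5

For example, pair Gabe–J2, Sam–J1, Ravi–J5, Iris–J6, Yuki–J7.
The set {Gabe, Sam, Eli, Hana} has only 2 neighbours ({J1, J2}), so by Hall's theorem at most 5 of the 7 actors can be matched.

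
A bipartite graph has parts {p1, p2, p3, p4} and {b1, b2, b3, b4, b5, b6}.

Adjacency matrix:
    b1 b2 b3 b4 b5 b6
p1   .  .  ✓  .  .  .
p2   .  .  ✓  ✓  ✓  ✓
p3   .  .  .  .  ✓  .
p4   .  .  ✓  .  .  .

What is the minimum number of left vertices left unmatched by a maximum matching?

1

A valid assignment of size 3: p1–b3, p2–b6, p3–b5.
The set {p1, p4} has only 1 neighbour ({b3}), so by Hall's theorem at most 3 of the 4 left vertices can be matched.
That matches 3 of the 4, leaving 1 unmatched; no matching can do better.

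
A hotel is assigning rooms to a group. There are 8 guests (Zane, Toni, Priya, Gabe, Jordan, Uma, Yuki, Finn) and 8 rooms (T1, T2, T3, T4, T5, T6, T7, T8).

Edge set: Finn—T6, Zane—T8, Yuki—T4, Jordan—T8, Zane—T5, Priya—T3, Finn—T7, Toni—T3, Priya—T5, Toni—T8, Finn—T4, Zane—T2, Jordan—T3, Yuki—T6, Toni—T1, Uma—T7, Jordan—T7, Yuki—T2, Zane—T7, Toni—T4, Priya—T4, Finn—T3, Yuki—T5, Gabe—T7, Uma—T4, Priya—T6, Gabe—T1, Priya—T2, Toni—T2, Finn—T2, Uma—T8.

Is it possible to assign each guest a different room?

For example, pair Zane→T8, Toni→T2, Priya→T6, Gabe→T1, Jordan→T3, Uma→T4, Yuki→T5, Finn→T7.
All 8 guests are covered.

Yes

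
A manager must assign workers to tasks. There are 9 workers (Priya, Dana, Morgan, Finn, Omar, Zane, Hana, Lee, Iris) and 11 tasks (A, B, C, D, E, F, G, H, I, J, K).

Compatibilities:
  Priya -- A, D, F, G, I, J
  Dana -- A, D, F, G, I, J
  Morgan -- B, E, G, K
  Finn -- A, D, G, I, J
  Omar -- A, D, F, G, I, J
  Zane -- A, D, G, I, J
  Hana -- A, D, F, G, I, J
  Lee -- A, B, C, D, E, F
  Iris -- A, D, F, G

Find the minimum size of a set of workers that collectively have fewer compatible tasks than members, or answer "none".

7

Take S = {Priya, Dana, Finn, Omar, Zane, Hana, Iris}. Its neighbourhood is {A, D, F, G, I, J}, so |N(S)| = 6 < |S| = 7.
Every subset of size less than 7 has at least as many neighbours as members, so 7 is the minimum.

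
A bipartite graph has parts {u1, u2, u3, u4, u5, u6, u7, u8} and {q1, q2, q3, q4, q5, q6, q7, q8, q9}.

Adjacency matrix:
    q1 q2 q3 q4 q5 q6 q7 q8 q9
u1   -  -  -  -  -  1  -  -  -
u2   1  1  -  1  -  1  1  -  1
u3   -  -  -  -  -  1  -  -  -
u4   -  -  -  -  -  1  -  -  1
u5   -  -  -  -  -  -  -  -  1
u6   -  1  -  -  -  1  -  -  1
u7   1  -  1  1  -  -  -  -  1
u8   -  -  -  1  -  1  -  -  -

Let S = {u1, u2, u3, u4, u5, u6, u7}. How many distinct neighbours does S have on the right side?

The union of neighbours of {u1, u2, u3, u4, u5, u6, u7} is {q1, q2, q3, q4, q6, q7, q9}, which has 7 elements.
Since |N(S)| = 7 ≥ |S| = 7, Hall's condition holds for this subset.

7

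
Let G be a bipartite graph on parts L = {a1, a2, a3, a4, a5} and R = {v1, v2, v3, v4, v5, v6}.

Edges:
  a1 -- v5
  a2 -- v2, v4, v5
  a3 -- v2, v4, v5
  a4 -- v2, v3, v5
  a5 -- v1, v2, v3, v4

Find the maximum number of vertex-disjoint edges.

5

One maximum matching: a1-v5, a2-v4, a3-v2, a4-v3, a5-v1.
This saturates every left vertex, so 5 is the maximum.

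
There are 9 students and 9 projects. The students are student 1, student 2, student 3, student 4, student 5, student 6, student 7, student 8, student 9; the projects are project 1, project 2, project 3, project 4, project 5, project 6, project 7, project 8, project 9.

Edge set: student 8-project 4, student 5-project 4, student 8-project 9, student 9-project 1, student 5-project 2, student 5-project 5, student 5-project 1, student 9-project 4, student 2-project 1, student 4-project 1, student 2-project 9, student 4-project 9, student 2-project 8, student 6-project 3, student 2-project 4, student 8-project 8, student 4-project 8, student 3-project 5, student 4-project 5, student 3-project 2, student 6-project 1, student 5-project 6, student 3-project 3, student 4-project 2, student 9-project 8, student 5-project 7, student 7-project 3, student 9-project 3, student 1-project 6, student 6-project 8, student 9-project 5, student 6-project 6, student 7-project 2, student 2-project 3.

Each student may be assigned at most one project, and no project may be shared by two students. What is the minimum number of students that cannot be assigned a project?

A valid assignment of size 9: student 1-project 6, student 2-project 9, student 3-project 5, student 4-project 8, student 5-project 7, student 6-project 1, student 7-project 2, student 8-project 4, student 9-project 3.
All 9 students are matched, so no larger matching exists.
That matches 9 of the 9, leaving 0 unmatched; no matching can do better.

0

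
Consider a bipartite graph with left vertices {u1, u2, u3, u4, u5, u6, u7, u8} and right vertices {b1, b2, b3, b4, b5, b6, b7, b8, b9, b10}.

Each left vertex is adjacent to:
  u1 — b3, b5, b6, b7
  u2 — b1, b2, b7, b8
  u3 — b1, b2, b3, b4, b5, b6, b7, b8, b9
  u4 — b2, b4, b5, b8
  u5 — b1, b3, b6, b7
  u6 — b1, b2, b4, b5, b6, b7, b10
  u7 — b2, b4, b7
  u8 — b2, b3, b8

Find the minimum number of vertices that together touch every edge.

A maximum matching has 8 edges (e.g. u1–b7, u2–b2, u3–b5, u4–b8, u5–b6, u6–b1, u7–b4, u8–b3).
By König's theorem the minimum vertex cover has the same size. One such cover is {u1, u2, u3, u4, u5, u6, u7, u8}.

8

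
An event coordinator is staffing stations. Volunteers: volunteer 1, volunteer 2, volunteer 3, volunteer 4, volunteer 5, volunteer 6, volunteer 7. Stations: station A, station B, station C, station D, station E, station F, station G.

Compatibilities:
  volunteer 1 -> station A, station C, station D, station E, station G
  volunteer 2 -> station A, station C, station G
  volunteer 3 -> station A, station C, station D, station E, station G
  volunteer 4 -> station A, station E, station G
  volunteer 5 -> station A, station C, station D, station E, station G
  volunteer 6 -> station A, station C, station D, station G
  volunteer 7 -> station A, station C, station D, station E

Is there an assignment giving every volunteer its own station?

The set {volunteer 1, volunteer 2, volunteer 3, volunteer 4, volunteer 5, volunteer 6, volunteer 7} has only 5 neighbours ({station A, station C, station D, station E, station G}), so by Hall's theorem at most 5 of the 7 volunteers can be matched.
Hence no matching covers every volunteer.

No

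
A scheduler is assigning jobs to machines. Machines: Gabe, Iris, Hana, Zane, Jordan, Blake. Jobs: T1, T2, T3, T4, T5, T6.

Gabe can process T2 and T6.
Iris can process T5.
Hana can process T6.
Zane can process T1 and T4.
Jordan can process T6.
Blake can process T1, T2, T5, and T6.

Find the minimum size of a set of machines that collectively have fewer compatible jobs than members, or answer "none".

Take S = {Hana, Jordan}. Its neighbourhood is {T6}, so |N(S)| = 1 < |S| = 2.
No single vertex violates Hall's condition since each has at least one neighbour, so 2 is the minimum.

2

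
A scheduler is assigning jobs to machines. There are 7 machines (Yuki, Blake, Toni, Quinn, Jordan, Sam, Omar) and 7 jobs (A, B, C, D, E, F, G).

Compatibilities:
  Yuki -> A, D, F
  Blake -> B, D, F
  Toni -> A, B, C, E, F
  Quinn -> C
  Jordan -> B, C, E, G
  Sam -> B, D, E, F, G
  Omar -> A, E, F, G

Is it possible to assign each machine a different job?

Yes

For example, pair Yuki-D, Blake-F, Toni-A, Quinn-C, Jordan-B, Sam-G, Omar-E.
Every machine is matched, so this is a perfect matching.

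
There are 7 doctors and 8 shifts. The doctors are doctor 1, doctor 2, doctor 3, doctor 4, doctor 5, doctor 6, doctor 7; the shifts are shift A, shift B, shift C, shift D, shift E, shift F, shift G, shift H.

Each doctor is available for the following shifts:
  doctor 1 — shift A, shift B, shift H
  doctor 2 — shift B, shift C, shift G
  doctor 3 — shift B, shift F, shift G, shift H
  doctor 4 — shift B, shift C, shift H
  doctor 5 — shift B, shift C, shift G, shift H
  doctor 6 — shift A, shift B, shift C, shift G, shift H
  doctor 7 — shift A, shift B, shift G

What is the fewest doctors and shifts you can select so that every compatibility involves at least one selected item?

6

The 6 edges doctor 1–shift A, doctor 2–shift C, doctor 3–shift F, doctor 4–shift B, doctor 5–shift H, doctor 6–shift G form a matching, so any vertex cover needs at least 6 vertices (one per matched edge).
Conversely {doctor 3, shift A, shift B, shift C, shift G, shift H} meets every edge and has exactly 6 vertices, so 6 is optimal.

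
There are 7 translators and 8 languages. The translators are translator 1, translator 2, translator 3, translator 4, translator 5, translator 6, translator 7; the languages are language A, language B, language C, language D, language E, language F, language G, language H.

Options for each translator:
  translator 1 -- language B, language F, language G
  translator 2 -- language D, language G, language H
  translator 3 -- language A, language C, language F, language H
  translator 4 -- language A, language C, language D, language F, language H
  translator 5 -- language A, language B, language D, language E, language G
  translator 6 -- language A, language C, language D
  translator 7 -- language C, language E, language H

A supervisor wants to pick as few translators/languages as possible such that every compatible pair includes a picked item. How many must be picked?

7

The 7 edges translator 1–language F, translator 2–language G, translator 3–language A, translator 4–language C, translator 5–language B, translator 6–language D, translator 7–language H form a matching, so any vertex cover needs at least 7 vertices (one per matched edge).
Conversely {translator 1, translator 2, translator 3, translator 4, translator 5, translator 6, translator 7} meets every edge and has exactly 7 vertices, so 7 is optimal.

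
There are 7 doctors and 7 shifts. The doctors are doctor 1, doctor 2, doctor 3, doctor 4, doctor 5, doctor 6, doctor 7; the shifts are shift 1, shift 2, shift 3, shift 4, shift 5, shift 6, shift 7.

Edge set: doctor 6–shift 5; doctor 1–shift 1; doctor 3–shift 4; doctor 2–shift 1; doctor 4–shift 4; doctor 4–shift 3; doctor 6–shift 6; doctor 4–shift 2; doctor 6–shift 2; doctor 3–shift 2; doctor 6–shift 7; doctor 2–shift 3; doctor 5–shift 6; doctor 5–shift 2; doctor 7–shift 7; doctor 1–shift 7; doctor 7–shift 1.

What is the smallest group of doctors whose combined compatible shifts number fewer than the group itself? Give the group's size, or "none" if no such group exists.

A matching saturating every doctor exists, for instance doctor 1→shift 7, doctor 2→shift 3, doctor 3→shift 2, doctor 4→shift 4, doctor 5→shift 6, doctor 6→shift 5, doctor 7→shift 1.
By Hall's marriage theorem, this means |N(S)| ≥ |S| for every subset S, so no violating subset exists.

none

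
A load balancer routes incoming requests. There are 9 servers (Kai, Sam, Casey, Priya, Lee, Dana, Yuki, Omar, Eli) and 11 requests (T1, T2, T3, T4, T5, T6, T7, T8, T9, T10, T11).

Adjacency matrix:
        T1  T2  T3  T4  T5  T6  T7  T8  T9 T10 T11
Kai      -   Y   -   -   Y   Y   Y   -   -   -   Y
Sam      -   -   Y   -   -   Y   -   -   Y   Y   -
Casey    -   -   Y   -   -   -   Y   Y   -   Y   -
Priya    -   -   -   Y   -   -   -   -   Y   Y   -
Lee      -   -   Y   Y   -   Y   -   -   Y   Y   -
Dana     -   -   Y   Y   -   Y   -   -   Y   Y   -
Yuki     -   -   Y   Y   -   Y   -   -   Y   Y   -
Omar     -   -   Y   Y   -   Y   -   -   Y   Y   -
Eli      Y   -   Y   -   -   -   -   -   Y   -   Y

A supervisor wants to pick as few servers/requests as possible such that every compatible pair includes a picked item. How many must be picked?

The 8 edges Kai–T5, Sam–T6, Casey–T7, Priya–T9, Lee–T3, Dana–T4, Yuki–T10, Eli–T11 form a matching, so any vertex cover needs at least 8 vertices (one per matched edge).
Conversely {Kai, Casey, Eli, T3, T4, T6, T9, T10} meets every edge and has exactly 8 vertices, so 8 is optimal.

8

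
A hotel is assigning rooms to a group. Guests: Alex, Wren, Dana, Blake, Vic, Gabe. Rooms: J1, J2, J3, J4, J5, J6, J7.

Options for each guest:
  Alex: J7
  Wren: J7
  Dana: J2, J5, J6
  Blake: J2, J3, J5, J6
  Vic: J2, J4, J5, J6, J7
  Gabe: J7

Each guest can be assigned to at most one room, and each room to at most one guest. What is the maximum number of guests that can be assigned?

A valid assignment of size 4: Alex→J7, Dana→J5, Blake→J3, Vic→J6.
The set {Alex, Wren, Gabe} has only 1 neighbour ({J7}), so by Hall's theorem at most 4 of the 6 guests can be matched.

4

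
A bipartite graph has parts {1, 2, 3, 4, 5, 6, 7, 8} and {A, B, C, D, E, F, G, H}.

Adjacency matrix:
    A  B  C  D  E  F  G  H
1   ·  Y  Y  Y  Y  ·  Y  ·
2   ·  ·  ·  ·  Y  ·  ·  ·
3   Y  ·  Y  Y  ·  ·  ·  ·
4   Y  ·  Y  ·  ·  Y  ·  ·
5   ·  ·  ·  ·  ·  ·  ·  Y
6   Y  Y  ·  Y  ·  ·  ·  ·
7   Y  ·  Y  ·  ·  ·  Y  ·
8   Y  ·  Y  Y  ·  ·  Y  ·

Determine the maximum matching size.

One maximum matching: 1–B, 2–E, 3–C, 4–F, 5–H, 6–D, 7–A, 8–G.
All 8 left vertices are matched, so no larger matching exists.

8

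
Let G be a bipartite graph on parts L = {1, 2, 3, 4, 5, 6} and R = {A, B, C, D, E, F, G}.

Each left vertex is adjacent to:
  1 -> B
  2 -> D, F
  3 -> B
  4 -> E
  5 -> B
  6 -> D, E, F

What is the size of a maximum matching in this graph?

4

A valid assignment of size 4: 1-B, 2-F, 4-E, 6-D.
The set {1, 3, 5} has only 1 neighbour ({B}), so by Hall's theorem at most 4 of the 6 left vertices can be matched.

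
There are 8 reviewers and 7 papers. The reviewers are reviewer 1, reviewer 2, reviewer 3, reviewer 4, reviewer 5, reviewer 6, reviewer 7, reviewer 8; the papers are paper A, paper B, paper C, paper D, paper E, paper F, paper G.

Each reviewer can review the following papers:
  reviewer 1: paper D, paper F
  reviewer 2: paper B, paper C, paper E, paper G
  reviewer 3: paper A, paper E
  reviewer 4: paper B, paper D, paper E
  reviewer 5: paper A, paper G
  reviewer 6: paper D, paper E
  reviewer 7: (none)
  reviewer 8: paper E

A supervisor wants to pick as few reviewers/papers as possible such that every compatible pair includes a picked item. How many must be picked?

A maximum matching has 7 edges (e.g. reviewer 1–paper F, reviewer 2–paper C, reviewer 3–paper A, reviewer 4–paper B, reviewer 5–paper G, reviewer 6–paper D, reviewer 8–paper E).
By König's theorem the minimum vertex cover has the same size. One such cover is {reviewer 1, reviewer 2, reviewer 3, reviewer 4, reviewer 5, reviewer 6, reviewer 8}.

7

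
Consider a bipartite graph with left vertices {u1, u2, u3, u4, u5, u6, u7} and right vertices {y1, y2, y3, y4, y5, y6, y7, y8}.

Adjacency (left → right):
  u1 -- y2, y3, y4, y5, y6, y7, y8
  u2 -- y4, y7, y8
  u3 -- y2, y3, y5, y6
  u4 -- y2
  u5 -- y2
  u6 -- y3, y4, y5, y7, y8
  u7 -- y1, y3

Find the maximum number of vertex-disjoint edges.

6

For example, pair u1-y6, u2-y8, u3-y5, u4-y2, u6-y7, u7-y3.
The set {u4, u5} has only 1 neighbour ({y2}), so by Hall's theorem at most 6 of the 7 left vertices can be matched.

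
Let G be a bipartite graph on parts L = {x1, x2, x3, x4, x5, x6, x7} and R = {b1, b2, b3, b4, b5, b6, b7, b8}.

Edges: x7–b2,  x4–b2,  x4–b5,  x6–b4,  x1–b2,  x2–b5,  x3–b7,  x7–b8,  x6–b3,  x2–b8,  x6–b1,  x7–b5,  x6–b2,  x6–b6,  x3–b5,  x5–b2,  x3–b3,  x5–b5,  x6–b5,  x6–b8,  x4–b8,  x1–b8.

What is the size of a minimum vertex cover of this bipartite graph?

The 5 edges x1–b2, x2–b8, x3–b3, x4–b5, x6–b1 form a matching, so any vertex cover needs at least 5 vertices (one per matched edge).
Conversely {x3, x6, b2, b5, b8} meets every edge and has exactly 5 vertices, so 5 is optimal.

5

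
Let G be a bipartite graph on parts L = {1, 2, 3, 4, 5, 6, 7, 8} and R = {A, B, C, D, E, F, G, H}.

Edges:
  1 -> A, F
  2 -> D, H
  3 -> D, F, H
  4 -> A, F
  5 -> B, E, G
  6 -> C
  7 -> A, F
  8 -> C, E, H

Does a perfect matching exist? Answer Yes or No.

No

The set {1, 4, 7} has only 2 neighbours ({A, F}), so by Hall's theorem at most 7 of the 8 left vertices can be matched.
Hence no matching covers every left vertex.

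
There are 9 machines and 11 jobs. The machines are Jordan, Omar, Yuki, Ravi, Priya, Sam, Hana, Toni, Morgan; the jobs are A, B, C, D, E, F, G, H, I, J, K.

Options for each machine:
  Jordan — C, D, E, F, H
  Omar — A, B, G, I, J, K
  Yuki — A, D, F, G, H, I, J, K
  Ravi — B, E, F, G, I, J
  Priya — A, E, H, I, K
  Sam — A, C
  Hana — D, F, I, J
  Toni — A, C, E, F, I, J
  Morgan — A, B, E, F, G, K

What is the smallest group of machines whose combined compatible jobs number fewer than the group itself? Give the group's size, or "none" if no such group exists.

none

A matching saturating every machine exists, for instance Jordan→H, Omar→B, Yuki→K, Ravi→J, Priya→E, Sam→C, Hana→D, Toni→A, Morgan→G.
By Hall's marriage theorem, this means |N(S)| ≥ |S| for every subset S, so no violating subset exists.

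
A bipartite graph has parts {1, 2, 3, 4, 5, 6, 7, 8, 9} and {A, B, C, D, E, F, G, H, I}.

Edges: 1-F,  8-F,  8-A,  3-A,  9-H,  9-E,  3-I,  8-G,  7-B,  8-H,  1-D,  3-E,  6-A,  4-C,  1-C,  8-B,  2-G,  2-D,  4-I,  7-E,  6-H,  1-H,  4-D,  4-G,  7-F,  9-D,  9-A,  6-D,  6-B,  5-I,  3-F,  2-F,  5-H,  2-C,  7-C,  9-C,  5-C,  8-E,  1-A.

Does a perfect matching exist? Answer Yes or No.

Yes

For example, pair 1–H, 2–F, 3–I, 4–G, 5–C, 6–D, 7–B, 8–E, 9–A.
Every left vertex is matched, so this is a perfect matching.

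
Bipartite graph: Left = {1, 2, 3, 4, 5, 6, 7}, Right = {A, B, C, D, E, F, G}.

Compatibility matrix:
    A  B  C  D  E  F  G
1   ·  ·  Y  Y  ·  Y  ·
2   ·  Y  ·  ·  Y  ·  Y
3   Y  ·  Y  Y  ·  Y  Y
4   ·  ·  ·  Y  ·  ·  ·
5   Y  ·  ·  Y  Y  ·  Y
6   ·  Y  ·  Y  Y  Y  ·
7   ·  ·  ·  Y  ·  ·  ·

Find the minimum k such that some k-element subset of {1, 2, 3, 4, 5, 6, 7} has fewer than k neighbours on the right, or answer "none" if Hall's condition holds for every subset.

2

Take S = {4, 7}. Its neighbourhood is {D}, so |N(S)| = 1 < |S| = 2.
No single vertex violates Hall's condition since each has at least one neighbour, so 2 is the minimum.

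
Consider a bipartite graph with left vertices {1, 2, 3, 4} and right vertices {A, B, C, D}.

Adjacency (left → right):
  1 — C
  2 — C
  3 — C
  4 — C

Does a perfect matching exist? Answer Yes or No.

No

The set {1, 2, 3, 4} has only 1 neighbour ({C}), so by Hall's theorem at most 1 of the 4 left vertices can be matched.
Hence no matching covers every left vertex.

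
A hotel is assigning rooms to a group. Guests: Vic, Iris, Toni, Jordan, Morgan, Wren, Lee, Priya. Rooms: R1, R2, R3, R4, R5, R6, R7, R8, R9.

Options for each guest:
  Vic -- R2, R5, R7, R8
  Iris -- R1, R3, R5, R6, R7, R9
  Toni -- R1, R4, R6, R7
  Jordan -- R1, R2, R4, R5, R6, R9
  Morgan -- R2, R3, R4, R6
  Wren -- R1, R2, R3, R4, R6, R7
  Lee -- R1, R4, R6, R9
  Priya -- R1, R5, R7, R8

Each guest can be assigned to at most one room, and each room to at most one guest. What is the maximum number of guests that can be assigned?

8

A valid assignment of size 8: Vic–R5, Iris–R6, Toni–R4, Jordan–R1, Morgan–R2, Wren–R3, Lee–R9, Priya–R7.
This saturates every guest, so 8 is the maximum.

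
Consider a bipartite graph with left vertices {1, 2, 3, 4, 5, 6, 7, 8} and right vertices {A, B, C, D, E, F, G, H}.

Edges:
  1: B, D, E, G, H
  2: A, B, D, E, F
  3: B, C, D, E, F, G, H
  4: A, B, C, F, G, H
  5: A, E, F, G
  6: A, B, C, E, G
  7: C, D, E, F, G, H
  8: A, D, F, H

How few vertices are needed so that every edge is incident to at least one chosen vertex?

A maximum matching has 8 edges (e.g. 1–G, 2–D, 3–C, 4–A, 5–E, 6–B, 7–H, 8–F).
By König's theorem the minimum vertex cover has the same size. One such cover is {1, 2, 3, 4, 5, 6, 7, 8}.

8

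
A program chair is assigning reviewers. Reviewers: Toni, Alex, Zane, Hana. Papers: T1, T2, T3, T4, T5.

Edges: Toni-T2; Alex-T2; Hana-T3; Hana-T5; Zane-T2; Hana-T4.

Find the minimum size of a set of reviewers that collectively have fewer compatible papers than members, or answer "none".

Take S = {Toni, Alex}. Its neighbourhood is {T2}, so |N(S)| = 1 < |S| = 2.
No single vertex violates Hall's condition since each has at least one neighbour, so 2 is the minimum.

2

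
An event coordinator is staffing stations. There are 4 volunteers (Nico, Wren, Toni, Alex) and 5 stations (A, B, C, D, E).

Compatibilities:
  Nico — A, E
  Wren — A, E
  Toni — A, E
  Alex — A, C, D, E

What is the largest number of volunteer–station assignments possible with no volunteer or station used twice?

3

A valid assignment of size 3: Nico-A, Wren-E, Alex-C.
The set {Nico, Wren, Toni} has only 2 neighbours ({A, E}), so by Hall's theorem at most 3 of the 4 volunteers can be matched.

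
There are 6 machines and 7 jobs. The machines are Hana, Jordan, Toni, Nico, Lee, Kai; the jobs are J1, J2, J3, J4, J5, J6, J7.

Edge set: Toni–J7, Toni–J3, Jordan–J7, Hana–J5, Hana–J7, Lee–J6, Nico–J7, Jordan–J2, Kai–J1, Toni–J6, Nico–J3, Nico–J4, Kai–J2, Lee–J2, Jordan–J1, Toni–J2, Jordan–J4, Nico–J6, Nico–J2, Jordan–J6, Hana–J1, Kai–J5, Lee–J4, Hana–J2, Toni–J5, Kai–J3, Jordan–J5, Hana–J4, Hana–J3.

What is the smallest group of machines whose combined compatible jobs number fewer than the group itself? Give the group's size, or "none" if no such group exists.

none

A matching saturating every machine exists, for instance Hana→J2, Jordan→J1, Toni→J7, Nico→J6, Lee→J4, Kai→J3.
By Hall's marriage theorem, this means |N(S)| ≥ |S| for every subset S, so no violating subset exists.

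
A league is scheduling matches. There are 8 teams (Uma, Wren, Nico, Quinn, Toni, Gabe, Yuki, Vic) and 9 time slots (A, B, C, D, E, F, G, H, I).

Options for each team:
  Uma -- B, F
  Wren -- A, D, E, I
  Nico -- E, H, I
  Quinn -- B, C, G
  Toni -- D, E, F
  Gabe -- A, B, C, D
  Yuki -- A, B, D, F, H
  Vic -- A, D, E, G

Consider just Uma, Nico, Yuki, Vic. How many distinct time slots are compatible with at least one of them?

8

The union of neighbours of {Uma, Nico, Yuki, Vic} is {A, B, D, E, F, G, H, I}, which has 8 elements.
Since |N(S)| = 8 ≥ |S| = 4, Hall's condition holds for this subset.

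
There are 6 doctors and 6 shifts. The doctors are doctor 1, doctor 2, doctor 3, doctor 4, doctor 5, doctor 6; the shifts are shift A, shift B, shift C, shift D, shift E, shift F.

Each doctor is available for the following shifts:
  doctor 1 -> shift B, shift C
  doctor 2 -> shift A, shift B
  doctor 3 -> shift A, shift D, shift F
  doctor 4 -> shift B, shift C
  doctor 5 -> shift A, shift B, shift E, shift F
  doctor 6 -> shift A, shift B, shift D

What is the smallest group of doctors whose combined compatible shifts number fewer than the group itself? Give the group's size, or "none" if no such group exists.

A matching saturating every doctor exists, for instance doctor 1→shift C, doctor 2→shift A, doctor 3→shift F, doctor 4→shift B, doctor 5→shift E, doctor 6→shift D.
By Hall's marriage theorem, this means |N(S)| ≥ |S| for every subset S, so no violating subset exists.

none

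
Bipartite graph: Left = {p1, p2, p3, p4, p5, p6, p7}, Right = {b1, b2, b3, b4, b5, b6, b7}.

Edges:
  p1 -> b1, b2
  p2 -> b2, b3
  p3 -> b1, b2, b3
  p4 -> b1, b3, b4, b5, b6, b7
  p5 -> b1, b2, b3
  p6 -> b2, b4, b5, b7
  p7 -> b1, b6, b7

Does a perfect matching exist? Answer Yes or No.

The set {p1, p2, p3, p5} has only 3 neighbours ({b1, b2, b3}), so by Hall's theorem at most 6 of the 7 left vertices can be matched.
Hence no matching covers every left vertex.

No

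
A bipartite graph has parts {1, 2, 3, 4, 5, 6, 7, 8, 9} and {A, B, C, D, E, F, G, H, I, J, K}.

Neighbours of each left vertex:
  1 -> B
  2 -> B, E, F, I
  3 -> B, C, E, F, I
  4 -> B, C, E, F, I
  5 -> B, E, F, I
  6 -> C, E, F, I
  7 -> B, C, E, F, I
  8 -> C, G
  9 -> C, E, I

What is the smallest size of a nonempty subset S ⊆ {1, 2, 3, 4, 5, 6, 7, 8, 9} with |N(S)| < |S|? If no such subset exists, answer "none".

Take S = {1, 2, 3, 4, 5, 6}. Its neighbourhood is {B, C, E, F, I}, so |N(S)| = 5 < |S| = 6.
Every subset of size less than 6 has at least as many neighbours as members, so 6 is the minimum.

6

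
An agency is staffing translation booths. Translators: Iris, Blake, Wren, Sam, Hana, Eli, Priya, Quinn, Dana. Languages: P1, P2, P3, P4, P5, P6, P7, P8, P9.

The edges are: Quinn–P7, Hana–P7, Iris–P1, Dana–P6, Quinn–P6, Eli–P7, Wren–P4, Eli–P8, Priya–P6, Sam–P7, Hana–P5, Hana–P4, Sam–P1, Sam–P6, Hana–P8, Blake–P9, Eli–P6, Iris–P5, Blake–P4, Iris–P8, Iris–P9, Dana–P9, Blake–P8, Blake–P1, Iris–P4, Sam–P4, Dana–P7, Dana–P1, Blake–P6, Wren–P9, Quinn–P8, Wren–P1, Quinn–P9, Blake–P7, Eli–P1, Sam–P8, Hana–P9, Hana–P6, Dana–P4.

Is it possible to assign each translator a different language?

The set {Iris, Blake, Wren, Sam, Hana, Eli, Priya, Quinn, Dana} has only 7 neighbours ({P1, P4, P5, P6, P7, P8, P9}), so by Hall's theorem at most 7 of the 9 translators can be matched.
Hence no matching covers every translator.

No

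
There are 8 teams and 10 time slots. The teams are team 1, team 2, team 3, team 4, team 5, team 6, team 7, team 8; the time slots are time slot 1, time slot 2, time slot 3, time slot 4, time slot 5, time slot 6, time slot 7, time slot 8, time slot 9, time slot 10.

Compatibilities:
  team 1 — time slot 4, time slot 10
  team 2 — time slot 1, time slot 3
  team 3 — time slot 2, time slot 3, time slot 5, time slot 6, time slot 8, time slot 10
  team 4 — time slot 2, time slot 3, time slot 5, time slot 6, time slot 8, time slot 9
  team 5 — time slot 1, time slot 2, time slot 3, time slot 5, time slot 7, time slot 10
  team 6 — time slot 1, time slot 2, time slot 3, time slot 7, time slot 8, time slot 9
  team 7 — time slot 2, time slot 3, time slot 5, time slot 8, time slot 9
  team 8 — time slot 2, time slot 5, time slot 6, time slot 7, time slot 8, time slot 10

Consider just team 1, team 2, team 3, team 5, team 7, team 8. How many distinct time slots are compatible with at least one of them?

The union of neighbours of {team 1, team 2, team 3, team 5, team 7, team 8} is {time slot 1, time slot 2, time slot 3, time slot 4, time slot 5, time slot 6, time slot 7, time slot 8, time slot 9, time slot 10}, which has 10 elements.
Since |N(S)| = 10 ≥ |S| = 6, Hall's condition holds for this subset.

10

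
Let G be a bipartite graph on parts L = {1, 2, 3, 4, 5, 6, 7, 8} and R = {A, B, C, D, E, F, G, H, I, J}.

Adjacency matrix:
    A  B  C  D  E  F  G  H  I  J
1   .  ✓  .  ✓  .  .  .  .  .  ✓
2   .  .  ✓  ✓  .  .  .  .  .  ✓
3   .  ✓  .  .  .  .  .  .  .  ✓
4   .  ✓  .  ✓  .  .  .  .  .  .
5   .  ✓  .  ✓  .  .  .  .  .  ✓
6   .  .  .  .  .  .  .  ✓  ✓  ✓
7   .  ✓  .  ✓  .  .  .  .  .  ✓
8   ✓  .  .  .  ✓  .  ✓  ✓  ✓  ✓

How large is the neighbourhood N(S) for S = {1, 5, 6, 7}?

5

The union of neighbours of {1, 5, 6, 7} is {B, D, H, I, J}, which has 5 elements.
Since |N(S)| = 5 ≥ |S| = 4, Hall's condition holds for this subset.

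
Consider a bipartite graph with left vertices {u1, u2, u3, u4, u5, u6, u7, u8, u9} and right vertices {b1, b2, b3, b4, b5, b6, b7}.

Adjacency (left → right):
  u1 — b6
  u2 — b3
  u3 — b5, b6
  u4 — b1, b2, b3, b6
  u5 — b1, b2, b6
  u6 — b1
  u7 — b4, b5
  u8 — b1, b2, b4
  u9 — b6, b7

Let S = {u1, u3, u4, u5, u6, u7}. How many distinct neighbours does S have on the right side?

The union of neighbours of {u1, u3, u4, u5, u6, u7} is {b1, b2, b3, b4, b5, b6}, which has 6 elements.
Since |N(S)| = 6 ≥ |S| = 6, Hall's condition holds for this subset.

6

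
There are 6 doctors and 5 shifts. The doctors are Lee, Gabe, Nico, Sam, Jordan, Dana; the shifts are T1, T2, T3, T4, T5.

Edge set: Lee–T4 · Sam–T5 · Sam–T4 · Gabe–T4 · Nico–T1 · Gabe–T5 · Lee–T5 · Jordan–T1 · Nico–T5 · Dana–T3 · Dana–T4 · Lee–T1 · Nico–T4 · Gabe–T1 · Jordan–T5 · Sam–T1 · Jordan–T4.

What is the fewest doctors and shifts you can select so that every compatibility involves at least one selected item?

{Dana, T1, T4, T5} is a vertex cover of size 4: every edge has an endpoint in this set.
No smaller cover exists because Lee–T4, Gabe–T1, Nico–T5, Dana–T3 is a matching of size 4, and a cover must include an endpoint of each of these disjoint edges (König's theorem).

4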